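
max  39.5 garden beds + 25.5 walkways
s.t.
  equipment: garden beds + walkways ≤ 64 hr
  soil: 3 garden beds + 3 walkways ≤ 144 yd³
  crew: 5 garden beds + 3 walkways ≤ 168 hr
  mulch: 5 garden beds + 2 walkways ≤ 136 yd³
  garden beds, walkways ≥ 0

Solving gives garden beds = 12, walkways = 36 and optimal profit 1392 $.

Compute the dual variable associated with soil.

1.5

Binding: soil and crew. Non-binding: equipment (16 unused), mulch (4 unused).
Slack constraints have shadow price 0 (complementary slackness).
Dual feasibility on the basic columns requires 3·y_soil + 5·y_crew = 39.5, 3·y_soil + 3·y_crew = 25.5.
This yields shadow prices y_soil = 1.5, y_crew = 7.
Shadow price of soil = 1.5.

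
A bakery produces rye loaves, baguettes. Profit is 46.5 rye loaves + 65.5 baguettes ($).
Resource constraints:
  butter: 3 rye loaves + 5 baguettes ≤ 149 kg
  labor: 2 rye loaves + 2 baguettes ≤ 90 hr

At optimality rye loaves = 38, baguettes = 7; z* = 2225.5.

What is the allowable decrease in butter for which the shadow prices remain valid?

14

Binding constraints: butter, labor. The basis is B = [[3,5],[2,2]] with det -4.
Per unit decrease in butter, x* moves by d = (0.5, -0.5).
The basis stays optimal until baguettes reaches 0; allowable decrease = 14 kg.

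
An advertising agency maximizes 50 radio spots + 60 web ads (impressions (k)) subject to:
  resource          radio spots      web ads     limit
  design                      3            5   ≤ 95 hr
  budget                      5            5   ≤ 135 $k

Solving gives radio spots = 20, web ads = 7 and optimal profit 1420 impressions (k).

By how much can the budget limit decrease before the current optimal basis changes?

Binding constraints: design, budget. The basis is B = [[3,5],[5,5]] with det -10.
Per unit decrease in budget, x* moves by d = (-0.5, 0.3).
The basis stays optimal until radio spots reaches 0; allowable decrease = 40 $k.

40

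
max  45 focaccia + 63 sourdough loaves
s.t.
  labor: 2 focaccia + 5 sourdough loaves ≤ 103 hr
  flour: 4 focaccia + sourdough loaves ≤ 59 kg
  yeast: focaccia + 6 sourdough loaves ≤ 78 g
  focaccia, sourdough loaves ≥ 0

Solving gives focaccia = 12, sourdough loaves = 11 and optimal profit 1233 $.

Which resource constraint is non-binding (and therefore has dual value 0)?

labor: 79/103 (slack 24)
flour: 59/59 (binding)
yeast: 78/78 (binding)
By complementary slackness, a constraint with positive slack has shadow price 0 → labor.

labor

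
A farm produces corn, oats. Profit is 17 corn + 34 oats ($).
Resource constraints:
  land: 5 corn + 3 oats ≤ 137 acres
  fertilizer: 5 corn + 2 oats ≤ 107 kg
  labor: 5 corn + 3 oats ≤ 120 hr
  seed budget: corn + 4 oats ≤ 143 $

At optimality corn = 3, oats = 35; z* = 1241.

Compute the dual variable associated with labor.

At the optimum: land uses 120 of 137 (slack = 17); fertilizer uses 85 of 107 (slack = 22); labor uses 120 of 120 (binding); seed budget uses 143 of 143 (binding).
Since land, fertilizer are not tight, their duals are 0.
From A_Bᵀ y = c: 5·y_labor + 1·y_seed budget = 17; 3·y_labor + 4·y_seed budget = 34.
→ y_labor = 2 and y_seed budget = 7.
Shadow price of labor = 2.

2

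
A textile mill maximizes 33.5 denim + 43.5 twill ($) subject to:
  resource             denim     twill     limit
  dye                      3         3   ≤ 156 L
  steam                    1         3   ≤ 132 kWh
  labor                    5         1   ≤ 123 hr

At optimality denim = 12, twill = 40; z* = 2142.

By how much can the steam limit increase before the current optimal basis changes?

24

Binding constraints: dye, steam. The basis is B = [[3,3],[1,3]] with det 6.
Per unit increase in steam, x* moves by d = (-0.5, 0.5).
The basis stays optimal until denim reaches 0; allowable increase = 24 kWh.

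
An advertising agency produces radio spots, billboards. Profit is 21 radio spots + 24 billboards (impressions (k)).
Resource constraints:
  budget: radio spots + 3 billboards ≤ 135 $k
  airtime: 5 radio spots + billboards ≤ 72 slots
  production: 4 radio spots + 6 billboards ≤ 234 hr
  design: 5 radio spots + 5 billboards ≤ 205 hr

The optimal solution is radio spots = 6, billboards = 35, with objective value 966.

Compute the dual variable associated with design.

3

At the optimum: budget uses 111 of 135 (slack = 24); airtime uses 65 of 72 (slack = 7); production uses 234 of 234 (binding); design uses 205 of 205 (binding).
By complementary slackness, y = 0 for the non-binding constraints.
Dual feasibility on the basic columns requires 4·y_production + 5·y_design = 21, 6·y_production + 5·y_design = 24.
→ y_production = 1.5 and y_design = 3.
Shadow price of design = 3.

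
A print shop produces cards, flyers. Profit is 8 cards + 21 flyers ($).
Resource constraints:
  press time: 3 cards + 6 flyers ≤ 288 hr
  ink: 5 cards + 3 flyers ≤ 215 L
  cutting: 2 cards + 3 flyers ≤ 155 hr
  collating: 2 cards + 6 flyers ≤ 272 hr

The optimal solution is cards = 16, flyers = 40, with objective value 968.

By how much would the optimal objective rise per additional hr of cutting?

0

Check each constraint at x*: press time 288/288 (tight); ink 200/215 (slack 15); cutting 152/155 (slack 3); collating 272/272 (tight).
Slack constraints have shadow price 0 (complementary slackness).
Dual feasibility on the basic columns requires 3·y_press time + 2·y_collating = 8, 6·y_press time + 6·y_collating = 21.
Solving: y_press time = 1, y_collating = 2.5.
Shadow price of cutting = 0.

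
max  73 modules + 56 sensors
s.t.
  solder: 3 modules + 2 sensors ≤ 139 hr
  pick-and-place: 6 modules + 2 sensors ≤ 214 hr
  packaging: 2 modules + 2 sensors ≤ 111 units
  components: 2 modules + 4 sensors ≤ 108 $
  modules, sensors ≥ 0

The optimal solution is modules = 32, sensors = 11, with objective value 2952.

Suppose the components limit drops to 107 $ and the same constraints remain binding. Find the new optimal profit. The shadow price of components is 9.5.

2942.5

Δb = -1, so new z* = 2952 + (9.5)·(-1) = 2952 − 9.5 = 2942.5.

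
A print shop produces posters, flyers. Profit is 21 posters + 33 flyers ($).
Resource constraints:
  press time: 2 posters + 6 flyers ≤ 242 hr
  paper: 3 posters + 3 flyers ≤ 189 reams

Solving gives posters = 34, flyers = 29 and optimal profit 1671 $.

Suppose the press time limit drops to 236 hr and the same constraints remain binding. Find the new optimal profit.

At the optimum: press time uses 242 of 242 (binding); paper uses 189 of 189 (binding).
From A_Bᵀ y = c: 2·y_press time + 3·y_paper = 21; 6·y_press time + 3·y_paper = 33.
→ y_press time = 3 and y_paper = 5.
Δz = y_press time·Δb = 3 × (-6) = -18, so new z* = 1671 − 18 = 1653.

1653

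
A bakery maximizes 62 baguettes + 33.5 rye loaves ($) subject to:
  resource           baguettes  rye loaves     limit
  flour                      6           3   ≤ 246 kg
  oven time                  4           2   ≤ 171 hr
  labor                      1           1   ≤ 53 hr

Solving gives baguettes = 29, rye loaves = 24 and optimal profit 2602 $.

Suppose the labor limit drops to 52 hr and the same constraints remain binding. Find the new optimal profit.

2597

Binding: flour and labor. Non-binding: oven time (7 unused).
Since oven time is not tight, its dual is 0.
From A_Bᵀ y = c: 6·y_flour + 1·y_labor = 62; 3·y_flour + 1·y_labor = 33.5.
Solving: y_flour = 9.5, y_labor = 5.
Δz = y_labor·Δb = 5 × (-1) = -5, so new z* = 2602 − 5 = 2597.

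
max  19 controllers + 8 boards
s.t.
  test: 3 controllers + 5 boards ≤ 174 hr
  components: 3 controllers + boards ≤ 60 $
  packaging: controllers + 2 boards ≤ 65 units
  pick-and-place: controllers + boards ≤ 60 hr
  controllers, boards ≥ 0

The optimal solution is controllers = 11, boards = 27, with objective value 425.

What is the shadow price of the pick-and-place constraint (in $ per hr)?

0

Check each constraint at x*: test 168/174 (slack 6); components 60/60 (tight); packaging 65/65 (tight); pick-and-place 38/60 (slack 22).
Since test, pick-and-place are not tight, their duals are 0.
Dual feasibility on the basic columns requires 3·y_components + 1·y_packaging = 19, 1·y_components + 2·y_packaging = 8.
Solving: y_components = 6, y_packaging = 1.
Shadow price of pick-and-place = 0.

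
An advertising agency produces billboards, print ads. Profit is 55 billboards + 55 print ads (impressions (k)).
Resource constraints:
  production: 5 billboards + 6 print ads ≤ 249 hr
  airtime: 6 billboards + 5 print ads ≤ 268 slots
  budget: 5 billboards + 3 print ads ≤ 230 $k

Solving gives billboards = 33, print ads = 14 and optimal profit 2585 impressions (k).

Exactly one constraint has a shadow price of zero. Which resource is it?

production: 249/249 (binding)
airtime: 268/268 (binding)
budget: 207/230 (slack 23)
By complementary slackness, a constraint with positive slack has shadow price 0 → budget.

budget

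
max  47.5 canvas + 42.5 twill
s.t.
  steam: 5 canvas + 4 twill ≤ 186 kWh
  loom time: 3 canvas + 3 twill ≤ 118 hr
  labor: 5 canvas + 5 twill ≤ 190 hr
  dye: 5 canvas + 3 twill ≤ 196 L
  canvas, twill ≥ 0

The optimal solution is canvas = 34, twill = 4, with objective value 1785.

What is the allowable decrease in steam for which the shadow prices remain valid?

Binding constraints: steam, labor. The basis is B = [[5,4],[5,5]] with det 5.
Per unit decrease in steam, x* moves by d = (-1, 1).
The basis stays optimal until canvas reaches 0; allowable decrease = 34 kWh.

34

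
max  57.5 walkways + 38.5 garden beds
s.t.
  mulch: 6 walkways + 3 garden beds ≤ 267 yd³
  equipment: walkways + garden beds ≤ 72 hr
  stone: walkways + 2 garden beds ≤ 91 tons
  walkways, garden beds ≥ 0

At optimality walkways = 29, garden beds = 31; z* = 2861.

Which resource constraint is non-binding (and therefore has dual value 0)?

mulch: 267/267 (binding)
equipment: 60/72 (slack 12)
stone: 91/91 (binding)
By complementary slackness, a constraint with positive slack has shadow price 0 → equipment.

equipment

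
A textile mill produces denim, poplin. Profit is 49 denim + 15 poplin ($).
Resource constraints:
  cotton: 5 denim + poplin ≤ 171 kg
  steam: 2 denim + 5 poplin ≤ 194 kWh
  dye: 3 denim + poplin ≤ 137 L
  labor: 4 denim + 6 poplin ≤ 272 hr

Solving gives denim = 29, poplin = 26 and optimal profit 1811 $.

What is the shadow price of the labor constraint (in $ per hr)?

At the optimum: cotton uses 171 of 171 (binding); steam uses 188 of 194 (slack = 6); dye uses 113 of 137 (slack = 24); labor uses 272 of 272 (binding).
Since steam, dye are not tight, their duals are 0.
The binding rows give the dual system: 5·y_cotton + 4·y_labor = 49 and 1·y_cotton + 6·y_labor = 15.
This yields shadow prices y_cotton = 9, y_labor = 1.
Shadow price of labor = 1.

1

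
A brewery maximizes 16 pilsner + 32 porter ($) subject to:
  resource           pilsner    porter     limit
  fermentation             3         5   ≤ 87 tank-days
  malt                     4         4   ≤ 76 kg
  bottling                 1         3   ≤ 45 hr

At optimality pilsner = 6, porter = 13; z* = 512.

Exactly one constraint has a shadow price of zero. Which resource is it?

fermentation: 83/87 (slack 4)
malt: 76/76 (binding)
bottling: 45/45 (binding)
By complementary slackness, a constraint with positive slack has shadow price 0 → fermentation.

fermentation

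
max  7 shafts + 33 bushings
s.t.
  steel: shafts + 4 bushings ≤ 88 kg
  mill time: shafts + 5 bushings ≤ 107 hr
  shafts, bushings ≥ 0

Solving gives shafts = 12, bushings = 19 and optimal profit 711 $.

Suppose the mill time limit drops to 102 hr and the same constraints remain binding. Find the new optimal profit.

Check each constraint at x*: steel 88/88 (tight); mill time 107/107 (tight).
The binding rows give the dual system: 1·y_steel + 1·y_mill time = 7 and 4·y_steel + 5·y_mill time = 33.
→ y_steel = 2 and y_mill time = 5.
Δz = y_mill time·Δb = 5 × (-5) = -25, so new z* = 711 − 25 = 686.

686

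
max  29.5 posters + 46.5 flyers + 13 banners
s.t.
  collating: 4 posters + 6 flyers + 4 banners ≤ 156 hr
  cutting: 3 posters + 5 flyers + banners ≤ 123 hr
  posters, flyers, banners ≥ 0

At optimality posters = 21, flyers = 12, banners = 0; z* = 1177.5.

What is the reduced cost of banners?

-7.5

Check each constraint at x*: collating 156/156 (tight); cutting 123/123 (tight).
From A_Bᵀ y = c: 4·y_collating + 3·y_cutting = 29.5; 6·y_collating + 5·y_cutting = 46.5.
→ y_collating = 4 and y_cutting = 4.5.
Reduced cost of banners: c₃ − yᵀa₃ = 13 − (4·4 + 4.5·1) = 13 − 20.5 = -7.5.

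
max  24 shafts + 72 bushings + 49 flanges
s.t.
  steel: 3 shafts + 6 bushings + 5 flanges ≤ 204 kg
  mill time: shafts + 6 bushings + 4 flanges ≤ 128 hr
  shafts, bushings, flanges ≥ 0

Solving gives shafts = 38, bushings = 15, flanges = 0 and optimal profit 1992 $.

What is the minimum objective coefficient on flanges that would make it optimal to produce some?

54

Check each constraint at x*: steel 204/204 (tight); mill time 128/128 (tight).
From A_Bᵀ y = c: 3·y_steel + 1·y_mill time = 24; 6·y_steel + 6·y_mill time = 72.
This yields shadow prices y_steel = 6, y_mill time = 6.
flanges enters the basis when its profit ≥ yᵀa₃ = 6·5 + 6·4 = 54.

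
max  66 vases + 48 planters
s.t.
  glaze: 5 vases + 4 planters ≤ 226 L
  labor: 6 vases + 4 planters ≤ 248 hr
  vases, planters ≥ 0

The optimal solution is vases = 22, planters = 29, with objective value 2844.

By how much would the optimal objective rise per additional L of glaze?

Check each constraint at x*: glaze 226/226 (tight); labor 248/248 (tight).
Dual feasibility on the basic columns requires 5·y_glaze + 6·y_labor = 66, 4·y_glaze + 4·y_labor = 48.
→ y_glaze = 6 and y_labor = 6.
Shadow price of glaze = 6.

6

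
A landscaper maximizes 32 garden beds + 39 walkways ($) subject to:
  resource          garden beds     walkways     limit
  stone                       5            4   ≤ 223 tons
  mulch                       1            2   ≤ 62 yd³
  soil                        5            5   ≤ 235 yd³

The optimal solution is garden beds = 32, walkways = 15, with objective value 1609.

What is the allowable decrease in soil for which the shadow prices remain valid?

Binding constraints: mulch, soil. The basis is B = [[1,2],[5,5]] with det -5.
Per unit decrease in soil, x* moves by d = (-0.4, 0.2).
The basis stays optimal until garden beds reaches 0; allowable decrease = 80 yd³.

80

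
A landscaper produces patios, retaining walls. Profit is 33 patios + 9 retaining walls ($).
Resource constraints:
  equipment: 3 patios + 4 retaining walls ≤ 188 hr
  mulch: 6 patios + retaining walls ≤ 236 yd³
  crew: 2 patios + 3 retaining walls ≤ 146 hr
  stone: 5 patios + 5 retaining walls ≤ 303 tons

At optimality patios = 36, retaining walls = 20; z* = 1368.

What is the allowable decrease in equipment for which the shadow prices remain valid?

Binding constraints: equipment, mulch. The basis is B = [[3,4],[6,1]] with det -21.
Per unit decrease in equipment, x* moves by d = (0.0476, -0.2857).
The basis stays optimal until retaining walls reaches 0; allowable decrease = 70 hr.

70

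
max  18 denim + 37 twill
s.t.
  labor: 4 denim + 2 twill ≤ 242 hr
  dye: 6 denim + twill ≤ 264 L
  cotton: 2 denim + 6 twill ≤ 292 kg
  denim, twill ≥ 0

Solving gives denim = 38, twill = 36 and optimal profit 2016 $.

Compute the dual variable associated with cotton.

At the optimum: labor uses 224 of 242 (slack = 18); dye uses 264 of 264 (binding); cotton uses 292 of 292 (binding).
Slack constraints have shadow price 0 (complementary slackness).
From A_Bᵀ y = c: 6·y_dye + 2·y_cotton = 18; 1·y_dye + 6·y_cotton = 37.
→ y_dye = 1 and y_cotton = 6.
Shadow price of cotton = 6.

6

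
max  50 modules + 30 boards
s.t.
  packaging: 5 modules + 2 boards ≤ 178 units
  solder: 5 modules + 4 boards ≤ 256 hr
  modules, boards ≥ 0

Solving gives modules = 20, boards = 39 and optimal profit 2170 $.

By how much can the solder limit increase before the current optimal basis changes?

100

Binding constraints: packaging, solder. The basis is B = [[5,2],[5,4]] with det 10.
Per unit increase in solder, x* moves by d = (-0.2, 0.5).
The basis stays optimal until modules reaches 0; allowable increase = 100 hr.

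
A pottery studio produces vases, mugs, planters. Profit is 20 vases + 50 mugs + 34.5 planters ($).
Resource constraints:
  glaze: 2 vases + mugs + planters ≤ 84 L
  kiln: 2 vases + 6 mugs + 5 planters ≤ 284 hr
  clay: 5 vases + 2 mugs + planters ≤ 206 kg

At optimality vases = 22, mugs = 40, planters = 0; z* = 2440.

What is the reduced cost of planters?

-7.5

Check each constraint at x*: glaze 84/84 (tight); kiln 284/284 (tight); clay 190/206 (slack 16).
Slack constraints have shadow price 0 (complementary slackness).
The binding rows give the dual system: 2·y_glaze + 2·y_kiln = 20 and 1·y_glaze + 6·y_kiln = 50.
This yields shadow prices y_glaze = 2, y_kiln = 8.
Reduced cost of planters: c₃ − yᵀa₃ = 34.5 − (2·1 + 8·5) = 34.5 − 42 = -7.5.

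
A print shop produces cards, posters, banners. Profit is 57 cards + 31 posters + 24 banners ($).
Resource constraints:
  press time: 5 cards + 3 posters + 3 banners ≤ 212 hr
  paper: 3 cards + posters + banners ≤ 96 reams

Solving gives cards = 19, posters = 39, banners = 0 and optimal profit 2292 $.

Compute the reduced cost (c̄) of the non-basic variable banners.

Check each constraint at x*: press time 212/212 (tight); paper 96/96 (tight).
The binding rows give the dual system: 5·y_press time + 3·y_paper = 57 and 3·y_press time + 1·y_paper = 31.
→ y_press time = 9 and y_paper = 4.
Reduced cost of banners: c₃ − yᵀa₃ = 24 − (9·3 + 4·1) = 24 − 31 = -7.

-7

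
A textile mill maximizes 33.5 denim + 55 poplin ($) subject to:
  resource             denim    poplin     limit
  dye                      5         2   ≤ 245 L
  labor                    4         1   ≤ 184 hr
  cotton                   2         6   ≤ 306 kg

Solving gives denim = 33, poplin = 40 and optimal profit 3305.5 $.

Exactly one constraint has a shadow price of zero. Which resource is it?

dye: 245/245 (binding)
labor: 172/184 (slack 12)
cotton: 306/306 (binding)
By complementary slackness, a constraint with positive slack has shadow price 0 → labor.

labor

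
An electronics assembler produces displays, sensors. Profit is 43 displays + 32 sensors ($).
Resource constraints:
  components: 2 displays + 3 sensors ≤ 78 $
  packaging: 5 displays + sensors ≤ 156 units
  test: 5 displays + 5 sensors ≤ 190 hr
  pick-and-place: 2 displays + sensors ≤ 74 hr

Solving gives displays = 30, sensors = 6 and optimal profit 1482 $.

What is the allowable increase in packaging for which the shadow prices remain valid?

Binding constraints: components, packaging. The basis is B = [[2,3],[5,1]] with det -13.
Per unit increase in packaging, x* moves by d = (0.2308, -0.1538).
The basis stays optimal until test becomes binding; allowable increase = 26 units.

26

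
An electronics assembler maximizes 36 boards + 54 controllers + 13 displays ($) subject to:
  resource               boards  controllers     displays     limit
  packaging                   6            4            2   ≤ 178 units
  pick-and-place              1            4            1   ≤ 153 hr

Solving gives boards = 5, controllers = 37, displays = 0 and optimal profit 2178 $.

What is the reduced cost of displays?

-5

Check each constraint at x*: packaging 178/178 (tight); pick-and-place 153/153 (tight).
From A_Bᵀ y = c: 6·y_packaging + 1·y_pick-and-place = 36; 4·y_packaging + 4·y_pick-and-place = 54.
This yields shadow prices y_packaging = 4.5, y_pick-and-place = 9.
Reduced cost of displays: c₃ − yᵀa₃ = 13 − (4.5·2 + 9·1) = 13 − 18 = -5.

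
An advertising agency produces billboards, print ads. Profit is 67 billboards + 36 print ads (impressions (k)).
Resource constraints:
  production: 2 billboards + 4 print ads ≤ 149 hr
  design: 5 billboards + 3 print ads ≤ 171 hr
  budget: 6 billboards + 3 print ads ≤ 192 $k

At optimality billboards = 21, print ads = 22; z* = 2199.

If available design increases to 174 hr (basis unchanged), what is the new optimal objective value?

2214

Binding: design and budget. Non-binding: production (19 unused).
Since production is not tight, its dual is 0.
The binding rows give the dual system: 5·y_design + 6·y_budget = 67 and 3·y_design + 3·y_budget = 36.
This yields shadow prices y_design = 5, y_budget = 7.
Δz = y_design·Δb = 5 × (3) = 15, so new z* = 2199 + 15 = 2214.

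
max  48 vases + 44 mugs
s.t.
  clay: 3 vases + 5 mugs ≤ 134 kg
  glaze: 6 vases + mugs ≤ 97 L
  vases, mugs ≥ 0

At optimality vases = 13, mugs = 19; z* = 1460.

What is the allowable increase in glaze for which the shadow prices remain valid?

Binding constraints: clay, glaze. The basis is B = [[3,5],[6,1]] with det -27.
Per unit increase in glaze, x* moves by d = (0.1852, -0.1111).
The basis stays optimal until mugs reaches 0; allowable increase = 171 L.

171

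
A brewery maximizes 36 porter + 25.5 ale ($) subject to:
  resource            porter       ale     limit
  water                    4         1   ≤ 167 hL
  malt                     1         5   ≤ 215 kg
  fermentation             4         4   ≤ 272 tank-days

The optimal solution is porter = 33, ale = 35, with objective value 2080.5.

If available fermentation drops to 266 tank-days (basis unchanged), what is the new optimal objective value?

Binding: water and fermentation. Non-binding: malt (7 unused).
By complementary slackness, y = 0 for the non-binding constraint.
From A_Bᵀ y = c: 4·y_water + 4·y_fermentation = 36; 1·y_water + 4·y_fermentation = 25.5.
→ y_water = 3.5 and y_fermentation = 5.5.
Δz = y_fermentation·Δb = 5.5 × (-6) = -33, so new z* = 2080.5 − 33 = 2047.5.

2047.5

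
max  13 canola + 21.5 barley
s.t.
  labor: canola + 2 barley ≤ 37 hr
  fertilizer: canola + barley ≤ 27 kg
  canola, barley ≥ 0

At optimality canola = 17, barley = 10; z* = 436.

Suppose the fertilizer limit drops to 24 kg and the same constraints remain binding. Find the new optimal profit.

Check each constraint at x*: labor 37/37 (tight); fertilizer 27/27 (tight).
The binding rows give the dual system: 1·y_labor + 1·y_fertilizer = 13 and 2·y_labor + 1·y_fertilizer = 21.5.
Solving: y_labor = 8.5, y_fertilizer = 4.5.
Δz = y_fertilizer·Δb = 4.5 × (-3) = -13.5, so new z* = 436 − 13.5 = 422.5.

422.5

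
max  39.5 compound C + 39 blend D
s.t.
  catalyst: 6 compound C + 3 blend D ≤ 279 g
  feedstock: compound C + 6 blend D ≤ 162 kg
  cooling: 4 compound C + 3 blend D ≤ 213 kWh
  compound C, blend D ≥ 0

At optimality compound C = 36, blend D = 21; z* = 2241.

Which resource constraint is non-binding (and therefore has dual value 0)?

cooling

catalyst: 279/279 (binding)
feedstock: 162/162 (binding)
cooling: 207/213 (slack 6)
By complementary slackness, a constraint with positive slack has shadow price 0 → cooling.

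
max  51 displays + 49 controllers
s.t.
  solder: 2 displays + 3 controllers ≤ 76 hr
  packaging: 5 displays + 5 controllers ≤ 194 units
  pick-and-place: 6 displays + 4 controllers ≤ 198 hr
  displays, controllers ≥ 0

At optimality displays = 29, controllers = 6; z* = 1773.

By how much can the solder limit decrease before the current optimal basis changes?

Binding constraints: solder, pick-and-place. The basis is B = [[2,3],[6,4]] with det -10.
Per unit decrease in solder, x* moves by d = (0.4, -0.6).
The basis stays optimal until controllers reaches 0; allowable decrease = 10 hr.

10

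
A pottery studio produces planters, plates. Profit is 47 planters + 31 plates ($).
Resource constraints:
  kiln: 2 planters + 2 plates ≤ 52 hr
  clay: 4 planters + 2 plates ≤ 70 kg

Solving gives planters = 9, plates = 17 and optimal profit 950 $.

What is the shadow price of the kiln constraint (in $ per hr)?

7.5

Both kiln and clay are binding at x*.
Dual feasibility on the basic columns requires 2·y_kiln + 4·y_clay = 47, 2·y_kiln + 2·y_clay = 31.
This yields shadow prices y_kiln = 7.5, y_clay = 8.
Shadow price of kiln = 7.5.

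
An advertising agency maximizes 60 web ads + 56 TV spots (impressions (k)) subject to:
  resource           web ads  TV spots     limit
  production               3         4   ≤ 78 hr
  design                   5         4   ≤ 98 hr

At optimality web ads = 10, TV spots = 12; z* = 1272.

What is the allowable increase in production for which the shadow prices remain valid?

Binding constraints: production, design. The basis is B = [[3,4],[5,4]] with det -8.
Per unit increase in production, x* moves by d = (-0.5, 0.625).
The basis stays optimal until web ads reaches 0; allowable increase = 20 hr.

20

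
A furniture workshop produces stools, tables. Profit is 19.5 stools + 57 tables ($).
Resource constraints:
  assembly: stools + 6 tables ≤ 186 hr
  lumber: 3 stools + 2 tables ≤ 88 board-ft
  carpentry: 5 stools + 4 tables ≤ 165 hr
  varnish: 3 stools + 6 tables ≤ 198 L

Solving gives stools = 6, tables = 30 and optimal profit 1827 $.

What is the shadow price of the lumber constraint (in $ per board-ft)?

Check each constraint at x*: assembly 186/186 (tight); lumber 78/88 (slack 10); carpentry 150/165 (slack 15); varnish 198/198 (tight).
By complementary slackness, y = 0 for the non-binding constraints.
From A_Bᵀ y = c: 1·y_assembly + 3·y_varnish = 19.5; 6·y_assembly + 6·y_varnish = 57.
→ y_assembly = 4.5 and y_varnish = 5.
Shadow price of lumber = 0.

0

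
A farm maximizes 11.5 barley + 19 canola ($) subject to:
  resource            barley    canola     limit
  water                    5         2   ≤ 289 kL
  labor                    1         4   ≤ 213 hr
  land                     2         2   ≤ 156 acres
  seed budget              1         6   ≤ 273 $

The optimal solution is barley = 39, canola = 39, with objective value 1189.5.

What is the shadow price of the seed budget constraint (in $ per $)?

Binding: land and seed budget. Non-binding: water (16 unused), labor (18 unused).
Since water, labor are not tight, their duals are 0.
Dual feasibility on the basic columns requires 2·y_land + 1·y_seed budget = 11.5, 2·y_land + 6·y_seed budget = 19.
→ y_land = 5 and y_seed budget = 1.5.
Shadow price of seed budget = 1.5.

1.5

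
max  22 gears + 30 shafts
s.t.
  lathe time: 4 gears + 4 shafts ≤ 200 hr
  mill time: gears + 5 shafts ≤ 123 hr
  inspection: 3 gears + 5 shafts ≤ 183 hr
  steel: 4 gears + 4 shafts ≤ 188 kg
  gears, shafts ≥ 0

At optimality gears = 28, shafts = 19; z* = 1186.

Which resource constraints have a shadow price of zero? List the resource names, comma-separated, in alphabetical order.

inspection, lathe time

lathe time: 188/200 (slack 12)
mill time: 123/123 (binding)
inspection: 179/183 (slack 4)
steel: 188/188 (binding)
By complementary slackness, a constraint with positive slack has shadow price 0 → inspection, lathe time.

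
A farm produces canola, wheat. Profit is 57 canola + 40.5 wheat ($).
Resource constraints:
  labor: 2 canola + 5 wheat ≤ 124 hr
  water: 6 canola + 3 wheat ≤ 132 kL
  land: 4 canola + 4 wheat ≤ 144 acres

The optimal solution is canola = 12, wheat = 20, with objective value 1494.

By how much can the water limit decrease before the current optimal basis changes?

Binding constraints: labor, water. The basis is B = [[2,5],[6,3]] with det -24.
Per unit decrease in water, x* moves by d = (-0.2083, 0.0833).
The basis stays optimal until canola reaches 0; allowable decrease = 57.6 kL.

57.6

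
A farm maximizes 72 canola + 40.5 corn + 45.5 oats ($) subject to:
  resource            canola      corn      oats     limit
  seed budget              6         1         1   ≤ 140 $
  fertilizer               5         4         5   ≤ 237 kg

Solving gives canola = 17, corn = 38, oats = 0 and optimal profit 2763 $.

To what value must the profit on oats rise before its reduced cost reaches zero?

49.5

At the optimum: seed budget uses 140 of 140 (binding); fertilizer uses 237 of 237 (binding).
From A_Bᵀ y = c: 6·y_seed budget + 5·y_fertilizer = 72; 1·y_seed budget + 4·y_fertilizer = 40.5.
→ y_seed budget = 4.5 and y_fertilizer = 9.
oats enters the basis when its profit ≥ yᵀa₃ = 4.5·1 + 9·5 = 49.5.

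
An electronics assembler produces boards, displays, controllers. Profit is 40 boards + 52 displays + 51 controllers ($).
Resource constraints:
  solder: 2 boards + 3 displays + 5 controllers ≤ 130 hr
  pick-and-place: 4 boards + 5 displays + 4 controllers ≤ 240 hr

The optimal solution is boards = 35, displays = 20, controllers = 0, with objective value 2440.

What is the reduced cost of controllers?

At the optimum: solder uses 130 of 130 (binding); pick-and-place uses 240 of 240 (binding).
From A_Bᵀ y = c: 2·y_solder + 4·y_pick-and-place = 40; 3·y_solder + 5·y_pick-and-place = 52.
→ y_solder = 4 and y_pick-and-place = 8.
Reduced cost of controllers: c₃ − yᵀa₃ = 51 − (4·5 + 8·4) = 51 − 52 = -1.

-1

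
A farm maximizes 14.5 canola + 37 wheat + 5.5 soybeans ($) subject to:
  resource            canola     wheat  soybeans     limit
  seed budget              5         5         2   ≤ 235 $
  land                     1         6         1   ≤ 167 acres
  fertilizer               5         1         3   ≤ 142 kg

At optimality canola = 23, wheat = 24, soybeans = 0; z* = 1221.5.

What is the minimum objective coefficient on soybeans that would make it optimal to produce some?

8.5

Binding: seed budget and land. Non-binding: fertilizer (3 unused).
By complementary slackness, y = 0 for the non-binding constraint.
From A_Bᵀ y = c: 5·y_seed budget + 1·y_land = 14.5; 5·y_seed budget + 6·y_land = 37.
→ y_seed budget = 2 and y_land = 4.5.
soybeans enters the basis when its profit ≥ yᵀa₃ = 2·2 + 4.5·1 = 8.5.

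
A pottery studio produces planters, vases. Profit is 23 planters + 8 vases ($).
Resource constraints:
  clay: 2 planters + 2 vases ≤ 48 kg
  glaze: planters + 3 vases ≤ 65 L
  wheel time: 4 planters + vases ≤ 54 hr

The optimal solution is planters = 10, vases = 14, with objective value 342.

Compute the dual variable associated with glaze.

0

Check each constraint at x*: clay 48/48 (tight); glaze 52/65 (slack 13); wheel time 54/54 (tight).
Slack constraints have shadow price 0 (complementary slackness).
Dual feasibility on the basic columns requires 2·y_clay + 4·y_wheel time = 23, 2·y_clay + 1·y_wheel time = 8.
Solving: y_clay = 1.5, y_wheel time = 5.
Shadow price of glaze = 0.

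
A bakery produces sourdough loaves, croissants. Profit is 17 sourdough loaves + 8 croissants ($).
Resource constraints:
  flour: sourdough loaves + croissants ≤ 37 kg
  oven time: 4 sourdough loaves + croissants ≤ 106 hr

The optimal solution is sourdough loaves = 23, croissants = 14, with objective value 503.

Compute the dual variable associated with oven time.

3

Check each constraint at x*: flour 37/37 (tight); oven time 106/106 (tight).
The binding rows give the dual system: 1·y_flour + 4·y_oven time = 17 and 1·y_flour + 1·y_oven time = 8.
→ y_flour = 5 and y_oven time = 3.
Shadow price of oven time = 3.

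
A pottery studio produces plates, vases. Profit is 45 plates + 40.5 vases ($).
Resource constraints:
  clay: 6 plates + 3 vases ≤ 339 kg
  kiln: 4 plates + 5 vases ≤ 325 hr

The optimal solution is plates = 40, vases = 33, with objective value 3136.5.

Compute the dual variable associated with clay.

Both clay and kiln are binding at x*.
From A_Bᵀ y = c: 6·y_clay + 4·y_kiln = 45; 3·y_clay + 5·y_kiln = 40.5.
This yields shadow prices y_clay = 3.5, y_kiln = 6.
Shadow price of clay = 3.5.

3.5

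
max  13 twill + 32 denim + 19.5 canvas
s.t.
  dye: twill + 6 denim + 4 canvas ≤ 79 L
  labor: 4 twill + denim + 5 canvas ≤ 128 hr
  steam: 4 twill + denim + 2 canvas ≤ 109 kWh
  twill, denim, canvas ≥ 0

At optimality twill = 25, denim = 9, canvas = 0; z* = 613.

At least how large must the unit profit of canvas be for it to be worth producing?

Binding: dye and steam. Non-binding: labor (19 unused).
Slack constraints have shadow price 0 (complementary slackness).
From A_Bᵀ y = c: 1·y_dye + 4·y_steam = 13; 6·y_dye + 1·y_steam = 32.
→ y_dye = 5 and y_steam = 2.
canvas enters the basis when its profit ≥ yᵀa₃ = 5·4 + 2·2 = 24.

24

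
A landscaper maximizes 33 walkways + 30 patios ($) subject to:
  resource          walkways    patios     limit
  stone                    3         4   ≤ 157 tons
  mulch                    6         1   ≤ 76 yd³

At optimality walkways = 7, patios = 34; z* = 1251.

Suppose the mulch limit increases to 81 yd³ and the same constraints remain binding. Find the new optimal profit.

Both stone and mulch are binding at x*.
Dual feasibility on the basic columns requires 3·y_stone + 6·y_mulch = 33, 4·y_stone + 1·y_mulch = 30.
This yields shadow prices y_stone = 7, y_mulch = 2.
Δz = y_mulch·Δb = 2 × (5) = 10, so new z* = 1251 + 10 = 1261.

1261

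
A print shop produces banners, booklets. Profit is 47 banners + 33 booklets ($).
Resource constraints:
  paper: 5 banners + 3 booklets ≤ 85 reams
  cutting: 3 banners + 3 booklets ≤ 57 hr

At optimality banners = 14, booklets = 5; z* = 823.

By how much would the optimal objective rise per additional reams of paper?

7

Both paper and cutting are binding at x*.
From A_Bᵀ y = c: 5·y_paper + 3·y_cutting = 47; 3·y_paper + 3·y_cutting = 33.
Solving: y_paper = 7, y_cutting = 4.
Shadow price of paper = 7.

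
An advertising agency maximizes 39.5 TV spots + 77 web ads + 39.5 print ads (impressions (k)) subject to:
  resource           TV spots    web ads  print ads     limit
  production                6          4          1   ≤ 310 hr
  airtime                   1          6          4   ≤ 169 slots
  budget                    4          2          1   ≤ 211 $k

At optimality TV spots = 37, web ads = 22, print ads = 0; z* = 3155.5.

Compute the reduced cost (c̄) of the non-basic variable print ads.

Binding: production and airtime. Non-binding: budget (19 unused).
Slack constraints have shadow price 0 (complementary slackness).
From A_Bᵀ y = c: 6·y_production + 1·y_airtime = 39.5; 4·y_production + 6·y_airtime = 77.
Solving: y_production = 5, y_airtime = 9.5.
Reduced cost of print ads: c₃ − yᵀa₃ = 39.5 − (5·1 + 9.5·4) = 39.5 − 43 = -3.5.

-3.5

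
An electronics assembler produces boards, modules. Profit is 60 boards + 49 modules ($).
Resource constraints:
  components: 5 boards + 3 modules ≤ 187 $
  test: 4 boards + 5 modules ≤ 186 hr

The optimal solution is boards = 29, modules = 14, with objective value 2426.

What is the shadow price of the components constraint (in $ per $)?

8

At the optimum: components uses 187 of 187 (binding); test uses 186 of 186 (binding).
The binding rows give the dual system: 5·y_components + 4·y_test = 60 and 3·y_components + 5·y_test = 49.
→ y_components = 8 and y_test = 5.
Shadow price of components = 8.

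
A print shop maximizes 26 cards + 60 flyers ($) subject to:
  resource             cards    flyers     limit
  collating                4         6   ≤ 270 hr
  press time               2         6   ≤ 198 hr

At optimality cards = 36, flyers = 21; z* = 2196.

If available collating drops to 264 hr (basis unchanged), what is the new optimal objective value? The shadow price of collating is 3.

Δb = -6, so new z* = 2196 + (3)·(-6) = 2196 − 18 = 2178.

2178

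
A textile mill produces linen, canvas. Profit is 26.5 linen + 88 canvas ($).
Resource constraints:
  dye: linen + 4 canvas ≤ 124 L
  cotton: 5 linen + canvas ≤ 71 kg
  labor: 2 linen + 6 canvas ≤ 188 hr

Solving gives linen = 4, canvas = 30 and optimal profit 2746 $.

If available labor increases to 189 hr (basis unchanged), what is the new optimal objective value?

At the optimum: dye uses 124 of 124 (binding); cotton uses 50 of 71 (slack = 21); labor uses 188 of 188 (binding).
By complementary slackness, y = 0 for the non-binding constraint.
The binding rows give the dual system: 1·y_dye + 2·y_labor = 26.5 and 4·y_dye + 6·y_labor = 88.
→ y_dye = 8.5 and y_labor = 9.
Δz = y_labor·Δb = 9 × (1) = 9, so new z* = 2746 + 9 = 2755.

2755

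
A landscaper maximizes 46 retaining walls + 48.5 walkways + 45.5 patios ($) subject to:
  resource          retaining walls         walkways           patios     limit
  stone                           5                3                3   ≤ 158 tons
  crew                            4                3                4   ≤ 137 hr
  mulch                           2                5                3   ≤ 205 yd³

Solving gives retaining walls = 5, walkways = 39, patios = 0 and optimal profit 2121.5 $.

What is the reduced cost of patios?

-4.5

At the optimum: stone uses 142 of 158 (slack = 16); crew uses 137 of 137 (binding); mulch uses 205 of 205 (binding).
Slack constraints have shadow price 0 (complementary slackness).
From A_Bᵀ y = c: 4·y_crew + 2·y_mulch = 46; 3·y_crew + 5·y_mulch = 48.5.
This yields shadow prices y_crew = 9.5, y_mulch = 4.
Reduced cost of patios: c₃ − yᵀa₃ = 45.5 − (9.5·4 + 4·3) = 45.5 − 50 = -4.5.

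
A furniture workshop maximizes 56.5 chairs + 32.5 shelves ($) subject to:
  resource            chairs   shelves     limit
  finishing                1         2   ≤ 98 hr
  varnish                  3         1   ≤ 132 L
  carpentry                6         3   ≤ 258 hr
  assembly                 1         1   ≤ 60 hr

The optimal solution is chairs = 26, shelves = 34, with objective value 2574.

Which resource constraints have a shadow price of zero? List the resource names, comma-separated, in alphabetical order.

finishing, varnish

finishing: 94/98 (slack 4)
varnish: 112/132 (slack 20)
carpentry: 258/258 (binding)
assembly: 60/60 (binding)
By complementary slackness, a constraint with positive slack has shadow price 0 → finishing, varnish.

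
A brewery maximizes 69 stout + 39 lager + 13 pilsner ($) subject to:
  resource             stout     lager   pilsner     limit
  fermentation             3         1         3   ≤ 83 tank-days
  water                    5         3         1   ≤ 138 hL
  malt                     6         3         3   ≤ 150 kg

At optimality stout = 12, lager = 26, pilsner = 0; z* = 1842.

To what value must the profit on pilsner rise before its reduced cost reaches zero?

Check each constraint at x*: fermentation 62/83 (slack 21); water 138/138 (tight); malt 150/150 (tight).
By complementary slackness, y = 0 for the non-binding constraint.
The binding rows give the dual system: 5·y_water + 6·y_malt = 69 and 3·y_water + 3·y_malt = 39.
→ y_water = 9 and y_malt = 4.
pilsner enters the basis when its profit ≥ yᵀa₃ = 9·1 + 4·3 = 21.

21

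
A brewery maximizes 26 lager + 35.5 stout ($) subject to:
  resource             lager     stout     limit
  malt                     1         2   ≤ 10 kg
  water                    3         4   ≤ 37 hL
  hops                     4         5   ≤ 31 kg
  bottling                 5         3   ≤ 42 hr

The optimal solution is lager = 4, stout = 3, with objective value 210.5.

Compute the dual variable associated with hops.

5.5

Binding: malt and hops. Non-binding: water (13 unused), bottling (13 unused).
Since water, bottling are not tight, their duals are 0.
From A_Bᵀ y = c: 1·y_malt + 4·y_hops = 26; 2·y_malt + 5·y_hops = 35.5.
This yields shadow prices y_malt = 4, y_hops = 5.5.
Shadow price of hops = 5.5.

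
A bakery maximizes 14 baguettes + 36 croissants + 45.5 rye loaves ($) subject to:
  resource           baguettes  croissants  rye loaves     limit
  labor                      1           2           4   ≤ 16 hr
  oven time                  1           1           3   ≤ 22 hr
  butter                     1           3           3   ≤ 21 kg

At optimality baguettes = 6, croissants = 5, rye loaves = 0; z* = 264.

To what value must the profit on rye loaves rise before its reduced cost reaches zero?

Binding: labor and butter. Non-binding: oven time (11 unused).
Since oven time is not tight, its dual is 0.
The binding rows give the dual system: 1·y_labor + 1·y_butter = 14 and 2·y_labor + 3·y_butter = 36.
Solving: y_labor = 6, y_butter = 8.
rye loaves enters the basis when its profit ≥ yᵀa₃ = 6·4 + 8·3 = 48.

48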